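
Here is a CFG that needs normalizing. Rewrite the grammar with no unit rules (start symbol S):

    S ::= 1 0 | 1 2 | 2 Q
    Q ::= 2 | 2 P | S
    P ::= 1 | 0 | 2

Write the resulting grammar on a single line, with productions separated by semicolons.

Unit pairs: Q ⇒* {S}.
For every A with A ⇒* B via unit rules, add B's non-unit alternatives to A; then delete every rule of the form X → Y.

S ::= 1 0 | 1 2 | 2 Q; Q ::= 1 0 | 1 2 | 2 Q | 2 | 2 P; P ::= 1 | 0 | 2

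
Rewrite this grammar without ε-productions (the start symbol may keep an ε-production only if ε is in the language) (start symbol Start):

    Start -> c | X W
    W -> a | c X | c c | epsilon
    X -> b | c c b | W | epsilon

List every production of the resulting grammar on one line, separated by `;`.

Nullable set = {Start, W, X}.
ε ∈ L(G) since Start is nullable, so keep Start → ε.
Add the nullable-subset variants: Start → X W gives X W | X | W. W → c X gives c X | c.

Start -> c | X W | X | W | ε; W -> a | c X | c | c c; X -> b | c c b | W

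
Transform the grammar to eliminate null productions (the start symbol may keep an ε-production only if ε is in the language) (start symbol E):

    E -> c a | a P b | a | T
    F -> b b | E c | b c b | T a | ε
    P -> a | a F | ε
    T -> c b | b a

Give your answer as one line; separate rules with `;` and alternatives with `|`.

E -> c a | a P b | a b | a | T; F -> b b | E c | b c b | T a; P -> a | a F; T -> c b | b a

Nullable set = {F, P}.
ε ∉ L(G), so no ε-production is kept.
Expand every rule over subsets of its nullable positions: E → a P b gives a P b | a b.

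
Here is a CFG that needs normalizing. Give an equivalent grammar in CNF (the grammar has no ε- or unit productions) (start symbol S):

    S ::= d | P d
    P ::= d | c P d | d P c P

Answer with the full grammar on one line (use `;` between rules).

Introduce a nonterminal for each terminal appearing in a rule of length ≥ 2: X1 → d, X2 → c.
Binarize each right-hand side of length ≥ 3 by chaining fresh nonterminals (Y1, Y2, …): affected rules were P → X2 P X1; P → X1 P X2 P.

S ::= d | P X1; P ::= d | X2 Y1 | X1 Y2; X1 ::= d; X2 ::= c; Y1 ::= P X1; Y2 ::= P Y3; Y3 ::= X2 P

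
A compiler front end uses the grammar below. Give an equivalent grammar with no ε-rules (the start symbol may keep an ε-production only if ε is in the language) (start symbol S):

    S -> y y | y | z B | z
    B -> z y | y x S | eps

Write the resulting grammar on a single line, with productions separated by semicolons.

Nullable nonterminals: {B}.
ε ∉ L(G), so no ε-production is kept.
Expand every rule over subsets of its nullable positions: S → z B gives z B | z.

S -> y y | y | z B | z; B -> z y | y x S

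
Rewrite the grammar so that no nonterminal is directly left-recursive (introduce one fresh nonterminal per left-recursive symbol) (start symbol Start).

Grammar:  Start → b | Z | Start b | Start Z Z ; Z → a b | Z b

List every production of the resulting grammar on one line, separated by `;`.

Start, Z are directly left-recursive.
For Start: α = {b, Z Z}, β = {b, Z}. Rewrite as Start → β Start1 and Start1 → α Start1 | ε.
For Z: α = {b}, β = {a b}. Rewrite as Z → β Z1 and Z1 → α Z1 | ε.

Start → b Start1 | Z Start1; Z → a b Z1; Start1 → b Start1 | Z Z Start1 | eps; Z1 → b Z1 | eps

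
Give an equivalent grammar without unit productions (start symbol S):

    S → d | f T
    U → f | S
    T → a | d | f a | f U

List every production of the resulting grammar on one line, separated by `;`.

Unit pairs: U ⇒* {S}.
For every A with A ⇒* B via unit rules, add B's non-unit alternatives to A; then delete every rule of the form X → Y.

S → d | f T; U → f | d | f T; T → a | d | f a | f U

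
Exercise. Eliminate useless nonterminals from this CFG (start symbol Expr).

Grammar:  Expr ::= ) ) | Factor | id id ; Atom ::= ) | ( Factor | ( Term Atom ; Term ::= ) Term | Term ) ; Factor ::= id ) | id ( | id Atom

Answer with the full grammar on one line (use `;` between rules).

Generating nonterminals: {Atom, Expr, Factor}.
Reachable from Expr after that: {Atom, Expr, Factor}.
Removed useless symbols: {Term} and every production mentioning them.

Expr ::= ) ) | Factor | id id; Atom ::= ) | ( Factor; Factor ::= id ) | id ( | id Atom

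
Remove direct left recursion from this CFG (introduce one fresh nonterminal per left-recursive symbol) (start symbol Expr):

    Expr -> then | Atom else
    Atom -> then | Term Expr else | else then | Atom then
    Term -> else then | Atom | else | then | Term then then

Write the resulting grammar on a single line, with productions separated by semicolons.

Expr -> then | Atom else; Atom -> then Atom1 | Term Expr else Atom1 | else then Atom1; Term -> else then Term1 | Atom Term1 | else Term1 | then Term1; Atom1 -> then Atom1 | ε; Term1 -> then then Term1 | ε

Atom, Term are directly left-recursive.
For Atom: α = {then}, β = {then, Term Expr else, else then}. Rewrite as Atom → β Atom1 and Atom1 → α Atom1 | ε.
For Term: α = {then then}, β = {else then, Atom, else, then}. Rewrite as Term → β Term1 and Term1 → α Term1 | ε.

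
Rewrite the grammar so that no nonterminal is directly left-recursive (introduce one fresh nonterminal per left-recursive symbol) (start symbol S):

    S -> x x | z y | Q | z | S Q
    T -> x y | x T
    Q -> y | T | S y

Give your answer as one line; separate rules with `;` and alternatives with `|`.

S -> x x S' | z y S' | Q S' | z S'; T -> x y | x T; Q -> y | T | S y; S' -> Q S' | ε

Directly left-recursive nonterminal: S.
For S: α = {Q}, β = {x x, z y, Q, z}. Rewrite as S → β S' and S' → α S' | ε.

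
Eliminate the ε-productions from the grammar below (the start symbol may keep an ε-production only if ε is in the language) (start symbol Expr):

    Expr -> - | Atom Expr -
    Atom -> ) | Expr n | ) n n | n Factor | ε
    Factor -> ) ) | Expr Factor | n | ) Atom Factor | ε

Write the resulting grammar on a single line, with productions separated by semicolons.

Nullable nonterminals: {Atom, Factor}.
ε ∉ L(G), so no ε-production is kept.
Add the nullable-subset variants: Expr → Atom Expr - gives Atom Expr - | Expr -. Atom → n Factor gives n Factor | n. Factor → Expr Factor gives Expr Factor | Expr. Factor → ) Atom Factor gives ) Atom Factor | ) Atom | ) Factor | ).

Expr -> - | Atom Expr - | Expr -; Atom -> ) | Expr n | ) n n | n Factor | n; Factor -> ) ) | Expr Factor | Expr | n | ) Atom Factor | ) Atom | ) Factor | )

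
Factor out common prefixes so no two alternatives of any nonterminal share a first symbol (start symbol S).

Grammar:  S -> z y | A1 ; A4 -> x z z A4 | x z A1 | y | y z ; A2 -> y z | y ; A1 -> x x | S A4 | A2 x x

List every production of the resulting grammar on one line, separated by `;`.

S -> z y | A1; A4 -> x z A4' | y A4''; A2 -> y A2'; A1 -> x x | S A4 | A2 x x; A4' -> z A4 | A1; A4'' -> ε | z; A2' -> z | ε

A4 has alternatives sharing prefix 'x z': factor to A4 → x z A4' with A4' → z A4 | A1.
A4 has alternatives sharing prefix 'y': factor to A4 → y A4'' with A4'' → ε | z.
A2 has alternatives sharing prefix 'y': factor to A2 → y A2' with A2' → z | ε.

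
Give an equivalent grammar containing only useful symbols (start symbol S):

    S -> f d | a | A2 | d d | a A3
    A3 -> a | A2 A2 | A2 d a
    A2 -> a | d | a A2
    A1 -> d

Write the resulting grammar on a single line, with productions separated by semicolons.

S -> f d | a | A2 | d d | a A3; A3 -> a | A2 A2 | A2 d a; A2 -> a | d | a A2

Generating nonterminals: {A1, A2, A3, S}.
Reachable from S after that: {A2, A3, S}.
Removed useless symbols: {A1} and every production mentioning them.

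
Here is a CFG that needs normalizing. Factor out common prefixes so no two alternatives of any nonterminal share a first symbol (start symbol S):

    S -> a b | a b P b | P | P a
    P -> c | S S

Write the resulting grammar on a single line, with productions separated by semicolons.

S has alternatives sharing prefix 'a b': factor to S → a b S' with S' → ε | P b.
S has alternatives sharing prefix 'P': factor to S → P S'' with S'' → ε | a.

S -> a b S' | P S''; P -> c | S S; S' -> epsilon | P b; S'' -> epsilon | a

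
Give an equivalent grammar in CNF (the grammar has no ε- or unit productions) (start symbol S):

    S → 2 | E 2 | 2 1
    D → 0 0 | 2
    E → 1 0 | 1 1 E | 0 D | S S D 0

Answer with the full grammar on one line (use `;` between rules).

Introduce a nonterminal for each terminal appearing in a rule of length ≥ 2: X1 → 2, X2 → 1, X3 → 0.
Binarize each right-hand side of length ≥ 3 by chaining fresh nonterminals (Y1, Y2, …): affected rules were E → X2 X2 E; E → S S D X3.

S → 2 | E X1 | X1 X2; D → X3 X3 | 2; E → X2 X3 | X2 Y1 | X3 D | S Y2; X1 → 2; X2 → 1; X3 → 0; Y1 → X2 E; Y2 → S Y3; Y3 → D X3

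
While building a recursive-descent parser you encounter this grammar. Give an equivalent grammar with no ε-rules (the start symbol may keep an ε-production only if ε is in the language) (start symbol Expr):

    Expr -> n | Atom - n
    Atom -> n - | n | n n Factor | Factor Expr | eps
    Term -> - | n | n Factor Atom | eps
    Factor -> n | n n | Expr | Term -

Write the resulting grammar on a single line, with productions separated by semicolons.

Nullable set = {Atom, Term}.
ε ∉ L(G), so no ε-production is kept.
Expand every rule over subsets of its nullable positions: Expr → Atom - n gives Atom - n | - n. Term → n Factor Atom gives n Factor Atom | n Factor. Factor → Term - gives Term - | -.

Expr -> n | Atom - n | - n; Atom -> n - | n | n n Factor | Factor Expr; Term -> - | n | n Factor Atom | n Factor; Factor -> n | n n | Expr | Term - | -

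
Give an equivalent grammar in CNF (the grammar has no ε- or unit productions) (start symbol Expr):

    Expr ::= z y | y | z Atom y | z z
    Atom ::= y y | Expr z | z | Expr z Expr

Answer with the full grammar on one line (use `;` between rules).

Introduce a nonterminal for each terminal appearing in a rule of length ≥ 2: X1 → z, X2 → y.
Binarize each right-hand side of length ≥ 3 by chaining fresh nonterminals (Y1, Y2, …): affected rules were Expr → X1 Atom X2; Atom → Expr X1 Expr.

Expr ::= X1 X2 | y | X1 Y1 | X1 X1; Atom ::= X2 X2 | Expr X1 | z | Expr Y2; X1 ::= z; X2 ::= y; Y1 ::= Atom X2; Y2 ::= X1 Expr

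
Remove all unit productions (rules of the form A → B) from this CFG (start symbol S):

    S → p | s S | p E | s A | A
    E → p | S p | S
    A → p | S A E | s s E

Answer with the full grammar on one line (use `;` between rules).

S → p | s S | p E | s A | S A E | s s E; E → p | S p | s S | p E | s A | S A E | s s E; A → p | S A E | s s E

Unit pairs: E ⇒* {A, S}; S ⇒* {A}.
For every A with A ⇒* B via unit rules, add B's non-unit alternatives to A; then delete every rule of the form X → Y.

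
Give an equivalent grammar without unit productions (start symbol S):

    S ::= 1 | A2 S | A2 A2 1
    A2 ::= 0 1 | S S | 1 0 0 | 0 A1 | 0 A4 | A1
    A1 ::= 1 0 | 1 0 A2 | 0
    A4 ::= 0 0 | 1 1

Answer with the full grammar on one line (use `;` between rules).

Unit pairs: A2 ⇒* {A1}.
For every A with A ⇒* B via unit rules, add B's non-unit alternatives to A; then delete every rule of the form X → Y.

S ::= 1 | A2 S | A2 A2 1; A2 ::= 0 1 | S S | 1 0 0 | 0 A1 | 0 A4 | 1 0 | 1 0 A2 | 0; A1 ::= 1 0 | 1 0 A2 | 0; A4 ::= 0 0 | 1 1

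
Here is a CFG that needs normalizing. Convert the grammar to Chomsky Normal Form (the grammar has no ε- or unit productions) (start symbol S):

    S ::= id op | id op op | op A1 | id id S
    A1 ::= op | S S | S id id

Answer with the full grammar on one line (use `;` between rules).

Introduce a nonterminal for each terminal appearing in a rule of length ≥ 2: X1 → id, X2 → op.
Binarize each right-hand side of length ≥ 3 by chaining fresh nonterminals (Y1, Y2, …): affected rules were S → X1 X2 X2; S → X1 X1 S; A1 → S X1 X1.

S ::= X1 X2 | X1 Y1 | X2 A1 | X1 Y2; A1 ::= op | S S | S Y3; X1 ::= id; X2 ::= op; Y1 ::= X2 X2; Y2 ::= X1 S; Y3 ::= X1 X1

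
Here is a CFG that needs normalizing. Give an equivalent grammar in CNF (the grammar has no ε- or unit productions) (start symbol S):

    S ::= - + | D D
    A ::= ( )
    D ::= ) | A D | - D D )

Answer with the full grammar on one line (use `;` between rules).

Introduce a nonterminal for each terminal appearing in a rule of length ≥ 2: X1 → -, X2 → +, X3 → (, X4 → ).
Binarize each right-hand side of length ≥ 3 by chaining fresh nonterminals (Y1, Y2, …): affected rules were D → X1 D D X4.

S ::= X1 X2 | D D; A ::= X3 X4; D ::= ) | A D | X1 Y1; X1 ::= -; X2 ::= +; X3 ::= (; X4 ::= ); Y1 ::= D Y2; Y2 ::= D X4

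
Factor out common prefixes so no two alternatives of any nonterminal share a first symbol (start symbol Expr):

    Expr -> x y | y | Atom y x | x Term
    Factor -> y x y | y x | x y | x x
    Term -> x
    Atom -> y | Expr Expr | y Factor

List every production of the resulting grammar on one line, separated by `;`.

Expr -> y | Atom y x | x Expr1; Factor -> y x Factor1 | x Factor2; Term -> x; Atom -> Expr Expr | y Atom1; Expr1 -> y | Term; Factor1 -> y | ε; Factor2 -> y | x; Atom1 -> ε | Factor

Expr has alternatives sharing prefix 'x': factor to Expr → x Expr1 with Expr1 → y | Term.
Factor has alternatives sharing prefix 'y x': factor to Factor → y x Factor1 with Factor1 → y | ε.
Factor has alternatives sharing prefix 'x': factor to Factor → x Factor2 with Factor2 → y | x.
Atom has alternatives sharing prefix 'y': factor to Atom → y Atom1 with Atom1 → ε | Factor.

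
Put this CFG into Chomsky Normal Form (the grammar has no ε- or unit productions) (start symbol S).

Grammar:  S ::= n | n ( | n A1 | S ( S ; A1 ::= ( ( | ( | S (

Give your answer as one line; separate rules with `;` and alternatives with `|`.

S ::= n | X1 X2 | X1 A1 | S Y1; A1 ::= X2 X2 | ( | S X2; X1 ::= n; X2 ::= (; Y1 ::= X2 S

Introduce a nonterminal for each terminal appearing in a rule of length ≥ 2: X1 → n, X2 → (.
Binarize each right-hand side of length ≥ 3 by chaining fresh nonterminals (Y1, Y2, …): affected rules were S → S X2 S.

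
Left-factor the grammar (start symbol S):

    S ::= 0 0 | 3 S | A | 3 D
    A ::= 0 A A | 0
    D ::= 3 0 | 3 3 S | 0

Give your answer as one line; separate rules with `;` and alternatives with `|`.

S ::= 0 0 | A | 3 S'; A ::= 0 A'; D ::= 0 | 3 D'; S' ::= S | D; A' ::= A A | ε; D' ::= 0 | 3 S

S has alternatives sharing prefix '3': factor to S → 3 S' with S' → S | D.
A has alternatives sharing prefix '0': factor to A → 0 A' with A' → A A | ε.
D has alternatives sharing prefix '3': factor to D → 3 D' with D' → 0 | 3 S.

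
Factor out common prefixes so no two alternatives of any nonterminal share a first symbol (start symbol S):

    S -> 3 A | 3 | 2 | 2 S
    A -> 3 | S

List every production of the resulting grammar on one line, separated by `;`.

S has alternatives sharing prefix '3': factor to S → 3 S' with S' → A | ε.
S has alternatives sharing prefix '2': factor to S → 2 S'' with S'' → ε | S.

S -> 3 S' | 2 S''; A -> 3 | S; S' -> A | ε; S'' -> ε | S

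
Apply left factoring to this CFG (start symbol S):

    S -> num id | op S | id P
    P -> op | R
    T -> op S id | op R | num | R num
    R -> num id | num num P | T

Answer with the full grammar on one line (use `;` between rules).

S -> num id | op S | id P; P -> op | R; T -> num | R num | op T'; R -> T | num R'; T' -> S id | R; R' -> id | num P

T has alternatives sharing prefix 'op': factor to T → op T' with T' → S id | R.
R has alternatives sharing prefix 'num': factor to R → num R' with R' → id | num P.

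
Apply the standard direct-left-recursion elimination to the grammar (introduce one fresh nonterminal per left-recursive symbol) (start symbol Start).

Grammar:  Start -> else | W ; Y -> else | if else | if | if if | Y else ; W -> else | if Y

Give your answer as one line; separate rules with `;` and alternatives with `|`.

Start -> else | W; Y -> else Y1 | if else Y1 | if Y1 | if if Y1; W -> else | if Y; Y1 -> else Y1 | ε

Left recursion appears on Y.
For Y: α = {else}, β = {else, if else, if, if if}. Rewrite as Y → β Y1 and Y1 → α Y1 | ε.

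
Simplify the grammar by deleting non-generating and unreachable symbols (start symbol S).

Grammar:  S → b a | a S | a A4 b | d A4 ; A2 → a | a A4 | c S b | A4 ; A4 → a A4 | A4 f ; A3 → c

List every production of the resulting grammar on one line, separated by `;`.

S → b a | a S

Generating nonterminals: {A2, A3, S}.
Reachable from S after that: {S}.
Removed useless symbols: {A2, A3, A4} and every production mentioning them.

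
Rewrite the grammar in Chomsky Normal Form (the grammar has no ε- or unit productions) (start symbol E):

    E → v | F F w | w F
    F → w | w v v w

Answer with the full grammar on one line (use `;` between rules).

Introduce a nonterminal for each terminal appearing in a rule of length ≥ 2: X1 → w, X2 → v.
Binarize each right-hand side of length ≥ 3 by chaining fresh nonterminals (Y1, Y2, …): affected rules were E → F F X1; F → X1 X2 X2 X1.

E → v | F Y1 | X1 F; F → w | X1 Y2; X1 → w; X2 → v; Y1 → F X1; Y2 → X2 Y3; Y3 → X2 X1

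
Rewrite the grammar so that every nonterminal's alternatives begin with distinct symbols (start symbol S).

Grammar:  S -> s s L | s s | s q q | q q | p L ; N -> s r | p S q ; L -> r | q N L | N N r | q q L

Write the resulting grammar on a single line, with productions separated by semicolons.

S -> q q | p L | s S'; N -> s r | p S q; L -> r | N N r | q L'; S' -> q q | s S''; L' -> N L | q L; S'' -> L | epsilon

S has alternatives sharing prefix 's': factor to S → s S' with S' → s L | s | q q.
L has alternatives sharing prefix 'q': factor to L → q L' with L' → N L | q L.
S' has alternatives sharing prefix 's': factor to S' → s S'' with S'' → L | ε.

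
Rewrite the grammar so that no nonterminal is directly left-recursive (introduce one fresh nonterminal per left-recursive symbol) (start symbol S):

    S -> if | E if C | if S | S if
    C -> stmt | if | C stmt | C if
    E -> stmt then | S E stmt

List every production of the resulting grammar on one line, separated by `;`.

S -> if S' | E if C S' | if S S'; C -> stmt C' | if C'; E -> stmt then | S E stmt; S' -> if S' | ε; C' -> stmt C' | if C' | ε

Left recursion appears on S, C.
For S: α = {if}, β = {if, E if C, if S}. Rewrite as S → β S' and S' → α S' | ε.
For C: α = {stmt, if}, β = {stmt, if}. Rewrite as C → β C' and C' → α C' | ε.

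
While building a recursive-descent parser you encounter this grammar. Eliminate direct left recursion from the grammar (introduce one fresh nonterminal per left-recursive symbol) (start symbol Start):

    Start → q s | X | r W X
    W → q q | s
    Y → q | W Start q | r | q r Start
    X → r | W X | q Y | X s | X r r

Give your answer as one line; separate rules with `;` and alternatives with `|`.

Directly left-recursive nonterminal: X.
For X: α = {s, r r}, β = {r, W X, q Y}. Rewrite as X → β X1 and X1 → α X1 | ε.

Start → q s | X | r W X; W → q q | s; Y → q | W Start q | r | q r Start; X → r X1 | W X X1 | q Y X1; X1 → s X1 | r r X1 | ε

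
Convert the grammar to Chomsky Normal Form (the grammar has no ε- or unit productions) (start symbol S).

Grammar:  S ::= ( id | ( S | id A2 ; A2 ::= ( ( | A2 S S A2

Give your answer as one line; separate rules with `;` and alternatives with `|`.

Introduce a nonterminal for each terminal appearing in a rule of length ≥ 2: X1 → (, X2 → id.
Binarize each right-hand side of length ≥ 3 by chaining fresh nonterminals (Y1, Y2, …): affected rules were A2 → A2 S S A2.

S ::= X1 X2 | X1 S | X2 A2; A2 ::= X1 X1 | A2 Y1; X1 ::= (; X2 ::= id; Y1 ::= S Y2; Y2 ::= S A2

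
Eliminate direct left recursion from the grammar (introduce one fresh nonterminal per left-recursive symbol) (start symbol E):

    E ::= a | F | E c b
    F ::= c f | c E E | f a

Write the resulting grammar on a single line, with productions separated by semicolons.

E is directly left-recursive.
For E: α = {c b}, β = {a, F}. Rewrite as E → β E' and E' → α E' | ε.

E ::= a E' | F E'; F ::= c f | c E E | f a; E' ::= c b E' | ε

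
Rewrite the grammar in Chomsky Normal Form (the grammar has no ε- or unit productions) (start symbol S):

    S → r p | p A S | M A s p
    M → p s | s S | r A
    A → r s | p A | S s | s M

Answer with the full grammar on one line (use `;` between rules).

S → X1 X2 | X2 Y1 | M Y2; M → X2 X3 | X3 S | X1 A; A → X1 X3 | X2 A | S X3 | X3 M; X1 → r; X2 → p; X3 → s; Y1 → A S; Y2 → A Y3; Y3 → X3 X2

Introduce a nonterminal for each terminal appearing in a rule of length ≥ 2: X1 → r, X2 → p, X3 → s.
Binarize each right-hand side of length ≥ 3 by chaining fresh nonterminals (Y1, Y2, …): affected rules were S → X2 A S; S → M A X3 X2.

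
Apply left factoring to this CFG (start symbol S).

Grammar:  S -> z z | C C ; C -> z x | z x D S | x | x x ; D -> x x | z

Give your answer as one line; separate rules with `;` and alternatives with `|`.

S -> z z | C C; C -> z x C' | x C''; D -> x x | z; C' -> ε | D S; C'' -> ε | x

C has alternatives sharing prefix 'z x': factor to C → z x C' with C' → ε | D S.
C has alternatives sharing prefix 'x': factor to C → x C'' with C'' → ε | x.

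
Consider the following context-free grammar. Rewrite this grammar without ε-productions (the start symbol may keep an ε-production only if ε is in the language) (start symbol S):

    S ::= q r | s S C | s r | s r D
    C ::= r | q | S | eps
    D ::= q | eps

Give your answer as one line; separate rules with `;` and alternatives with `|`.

S ::= q r | s S C | s S | s r | s r D; C ::= r | q | S; D ::= q

Nullable set = {C, D}.
ε ∉ L(G), so no ε-production is kept.
For each production, add variants omitting each subset of nullable occurrences: S → s S C gives s S C | s S.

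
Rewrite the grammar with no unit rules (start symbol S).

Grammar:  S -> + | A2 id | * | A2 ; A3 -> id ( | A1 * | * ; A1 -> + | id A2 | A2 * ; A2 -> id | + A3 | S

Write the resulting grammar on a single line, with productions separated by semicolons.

S -> id | + A3 | + | A2 id | *; A3 -> id ( | A1 * | *; A1 -> + | id A2 | A2 *; A2 -> id | + A3 | + | A2 id | *

Unit pairs: A2 ⇒* {S}; S ⇒* {A2}.
For every A with A ⇒* B via unit rules, add B's non-unit alternatives to A; then delete every rule of the form X → Y.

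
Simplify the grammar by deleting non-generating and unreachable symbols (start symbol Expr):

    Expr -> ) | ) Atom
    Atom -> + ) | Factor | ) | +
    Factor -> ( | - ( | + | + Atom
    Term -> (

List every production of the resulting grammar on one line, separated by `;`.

Expr -> ) | ) Atom; Atom -> + ) | Factor | ) | +; Factor -> ( | - ( | + | + Atom

Generating nonterminals: {Atom, Expr, Factor, Term}.
Reachable from Expr after that: {Atom, Expr, Factor}.
Removed useless symbols: {Term} and every production mentioning them.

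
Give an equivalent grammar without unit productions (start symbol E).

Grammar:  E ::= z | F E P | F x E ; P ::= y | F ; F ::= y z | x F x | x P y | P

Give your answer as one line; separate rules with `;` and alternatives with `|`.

E ::= z | F E P | F x E; P ::= y z | x F x | x P y | y; F ::= y z | x F x | x P y | y

Unit pairs: F ⇒* {P}; P ⇒* {F}.
For each unit pair (A, B), copy every non-unit production of B to A, then drop all unit productions.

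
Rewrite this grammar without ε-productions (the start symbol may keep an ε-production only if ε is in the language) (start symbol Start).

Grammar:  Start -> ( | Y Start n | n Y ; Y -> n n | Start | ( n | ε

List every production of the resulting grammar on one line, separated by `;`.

Nullable nonterminals: {Y}.
ε ∉ L(G), so no ε-production is kept.
Expand every rule over subsets of its nullable positions: Start → Y Start n gives Y Start n | Start n. Start → n Y gives n Y | n.

Start -> ( | Y Start n | Start n | n Y | n; Y -> n n | Start | ( n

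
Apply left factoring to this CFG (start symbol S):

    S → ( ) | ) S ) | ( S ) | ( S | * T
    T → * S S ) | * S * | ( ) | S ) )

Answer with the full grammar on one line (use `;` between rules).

S → ) S ) | * T | ( S'; T → ( ) | S ) ) | * S T'; S' → ) | S S''; T' → S ) | *; S'' → ) | ε

S has alternatives sharing prefix '(': factor to S → ( S' with S' → ) | S ) | S.
T has alternatives sharing prefix '* S': factor to T → * S T' with T' → S ) | *.
S' has alternatives sharing prefix 'S': factor to S' → S S'' with S'' → ) | ε.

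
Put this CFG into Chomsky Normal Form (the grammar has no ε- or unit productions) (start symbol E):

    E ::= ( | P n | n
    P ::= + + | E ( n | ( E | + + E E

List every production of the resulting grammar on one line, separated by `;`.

E ::= ( | P X1 | n; P ::= X2 X2 | E Y1 | X3 E | X2 Y2; X1 ::= n; X2 ::= +; X3 ::= (; Y1 ::= X3 X1; Y2 ::= X2 Y3; Y3 ::= E E

Introduce a nonterminal for each terminal appearing in a rule of length ≥ 2: X1 → n, X2 → +, X3 → (.
Binarize each right-hand side of length ≥ 3 by chaining fresh nonterminals (Y1, Y2, …): affected rules were P → E X3 X1; P → X2 X2 E E.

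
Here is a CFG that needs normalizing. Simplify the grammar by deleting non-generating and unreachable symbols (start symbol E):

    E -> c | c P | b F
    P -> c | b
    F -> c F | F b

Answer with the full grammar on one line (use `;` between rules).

E -> c | c P; P -> c | b

Generating nonterminals: {E, P}.
Reachable from E after that: {E, P}.
Removed useless symbols: {F} and every production mentioning them.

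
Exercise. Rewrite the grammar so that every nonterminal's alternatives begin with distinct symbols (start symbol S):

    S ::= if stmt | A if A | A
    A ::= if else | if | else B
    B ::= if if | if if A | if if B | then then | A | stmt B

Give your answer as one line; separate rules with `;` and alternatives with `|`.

S has alternatives sharing prefix 'A': factor to S → A S' with S' → if A | ε.
A has alternatives sharing prefix 'if': factor to A → if A' with A' → else | ε.
B has alternatives sharing prefix 'if if': factor to B → if if B' with B' → ε | A | B.

S ::= if stmt | A S'; A ::= else B | if A'; B ::= then then | A | stmt B | if if B'; S' ::= if A | ε; A' ::= else | ε; B' ::= ε | A | B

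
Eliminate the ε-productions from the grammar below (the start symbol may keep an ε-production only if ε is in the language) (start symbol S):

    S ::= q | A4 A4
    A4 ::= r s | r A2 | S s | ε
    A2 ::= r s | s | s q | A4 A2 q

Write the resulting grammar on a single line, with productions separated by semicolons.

Nullable nonterminals: {A4, S}.
ε ∈ L(G) since S is nullable, so keep S → ε.
Add the nullable-subset variants: S → A4 A4 gives A4 A4 | A4. A4 → S s gives S s | s. A2 → A4 A2 q gives A4 A2 q | A2 q.

S ::= q | A4 A4 | A4 | ε; A4 ::= r s | r A2 | S s | s; A2 ::= r s | s | s q | A4 A2 q | A2 q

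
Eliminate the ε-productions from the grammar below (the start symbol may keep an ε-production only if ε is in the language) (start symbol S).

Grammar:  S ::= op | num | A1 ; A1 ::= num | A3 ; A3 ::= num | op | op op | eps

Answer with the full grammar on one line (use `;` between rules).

S ::= op | num | A1 | eps; A1 ::= num | A3; A3 ::= num | op | op op

Nullable nonterminals: {A1, A3, S}.
ε ∈ L(G) since S is nullable, so keep S → ε.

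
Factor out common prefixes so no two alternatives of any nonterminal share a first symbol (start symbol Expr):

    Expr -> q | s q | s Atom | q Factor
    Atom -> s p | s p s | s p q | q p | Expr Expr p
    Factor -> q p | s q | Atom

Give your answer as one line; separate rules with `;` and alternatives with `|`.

Expr has alternatives sharing prefix 'q': factor to Expr → q Expr1 with Expr1 → ε | Factor.
Expr has alternatives sharing prefix 's': factor to Expr → s Expr2 with Expr2 → q | Atom.
Atom has alternatives sharing prefix 's p': factor to Atom → s p Atom1 with Atom1 → ε | s | q.

Expr -> q Expr1 | s Expr2; Atom -> q p | Expr Expr p | s p Atom1; Factor -> q p | s q | Atom; Expr1 -> ε | Factor; Expr2 -> q | Atom; Atom1 -> ε | s | q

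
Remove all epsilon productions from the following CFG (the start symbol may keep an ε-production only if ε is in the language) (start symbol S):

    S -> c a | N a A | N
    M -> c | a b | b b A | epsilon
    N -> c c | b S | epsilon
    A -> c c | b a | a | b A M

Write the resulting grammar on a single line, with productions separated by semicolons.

The nullable symbols are {M, N, S}.
ε ∈ L(G) since S is nullable, so keep S → ε.
Add the nullable-subset variants: S → N a A gives N a A | a A. N → b S gives b S | b. A → b A M gives b A M | b A.

S -> c a | N a A | a A | N | epsilon; M -> c | a b | b b A; N -> c c | b S | b; A -> c c | b a | a | b A M | b A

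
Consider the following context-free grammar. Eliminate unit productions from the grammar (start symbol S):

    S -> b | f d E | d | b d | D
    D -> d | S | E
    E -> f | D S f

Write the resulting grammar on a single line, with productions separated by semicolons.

S -> f | D S f | d | b | f d E | b d; D -> b | f d E | d | b d | f | D S f; E -> f | D S f

Unit pairs: D ⇒* {E, S}; S ⇒* {D, E}.
For each unit pair (A, B), copy every non-unit production of B to A, then drop all unit productions.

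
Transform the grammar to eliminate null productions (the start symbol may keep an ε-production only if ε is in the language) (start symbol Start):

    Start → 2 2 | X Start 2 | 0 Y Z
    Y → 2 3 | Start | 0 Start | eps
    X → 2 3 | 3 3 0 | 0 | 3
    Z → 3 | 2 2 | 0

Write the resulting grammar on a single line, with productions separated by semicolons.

Nullable nonterminals: {Y}.
ε ∉ L(G), so no ε-production is kept.
For each production, add variants omitting each subset of nullable occurrences: Start → 0 Y Z gives 0 Y Z | 0 Z.

Start → 2 2 | X Start 2 | 0 Y Z | 0 Z; Y → 2 3 | Start | 0 Start; X → 2 3 | 3 3 0 | 0 | 3; Z → 3 | 2 2 | 0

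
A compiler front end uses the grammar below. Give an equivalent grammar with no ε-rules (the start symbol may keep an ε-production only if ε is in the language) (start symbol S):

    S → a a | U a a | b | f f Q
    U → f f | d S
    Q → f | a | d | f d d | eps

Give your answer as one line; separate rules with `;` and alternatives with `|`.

S → a a | U a a | b | f f Q | f f; U → f f | d S; Q → f | a | d | f d d

Nullable set = {Q}.
ε ∉ L(G), so no ε-production is kept.
Add the nullable-subset variants: S → f f Q gives f f Q | f f.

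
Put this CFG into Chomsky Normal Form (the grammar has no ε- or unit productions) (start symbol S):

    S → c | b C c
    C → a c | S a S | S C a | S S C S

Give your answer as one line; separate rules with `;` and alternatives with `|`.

S → c | X1 Y1; C → X3 X2 | S Y2 | S Y3 | S Y4; X1 → b; X2 → c; X3 → a; Y1 → C X2; Y2 → X3 S; Y3 → C X3; Y4 → S Y5; Y5 → C S

Introduce a nonterminal for each terminal appearing in a rule of length ≥ 2: X1 → b, X2 → c, X3 → a.
Binarize each right-hand side of length ≥ 3 by chaining fresh nonterminals (Y1, Y2, …): affected rules were S → X1 C X2; C → S X3 S; C → S C X3; C → S S C S.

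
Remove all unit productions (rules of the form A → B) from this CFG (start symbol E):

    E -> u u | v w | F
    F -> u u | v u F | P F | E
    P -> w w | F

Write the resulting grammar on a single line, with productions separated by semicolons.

E -> u u | v w | v u F | P F; F -> u u | v w | v u F | P F; P -> u u | v w | v u F | P F | w w

Unit pairs: E ⇒* {F}; F ⇒* {E}; P ⇒* {E, F}.
For every A with A ⇒* B via unit rules, add B's non-unit alternatives to A; then delete every rule of the form X → Y.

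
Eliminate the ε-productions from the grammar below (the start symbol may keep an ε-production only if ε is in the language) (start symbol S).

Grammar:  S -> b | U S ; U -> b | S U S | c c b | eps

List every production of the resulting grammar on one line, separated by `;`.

The nullable symbols are {U}.
ε ∉ L(G), so no ε-production is kept.
For each production, add variants omitting each subset of nullable occurrences: U → S U S gives S U S | S S.

S -> b | U S; U -> b | S U S | S S | c c b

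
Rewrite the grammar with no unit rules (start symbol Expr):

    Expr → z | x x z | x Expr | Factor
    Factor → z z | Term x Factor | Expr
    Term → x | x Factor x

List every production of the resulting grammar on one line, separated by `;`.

Expr → z z | Term x Factor | z | x x z | x Expr; Factor → z z | Term x Factor | z | x x z | x Expr; Term → x | x Factor x

Unit pairs: Expr ⇒* {Factor}; Factor ⇒* {Expr}.
For each unit pair (A, B), copy every non-unit production of B to A, then drop all unit productions.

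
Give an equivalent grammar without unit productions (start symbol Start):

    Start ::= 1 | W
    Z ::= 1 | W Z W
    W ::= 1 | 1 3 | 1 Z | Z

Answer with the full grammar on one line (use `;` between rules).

Start ::= 1 | W Z W | 1 3 | 1 Z; Z ::= 1 | W Z W; W ::= 1 | W Z W | 1 3 | 1 Z

Unit pairs: Start ⇒* {W, Z}; W ⇒* {Z}.
Replace each nonterminal's rules with the union of the non-unit rules of every nonterminal it unit-derives.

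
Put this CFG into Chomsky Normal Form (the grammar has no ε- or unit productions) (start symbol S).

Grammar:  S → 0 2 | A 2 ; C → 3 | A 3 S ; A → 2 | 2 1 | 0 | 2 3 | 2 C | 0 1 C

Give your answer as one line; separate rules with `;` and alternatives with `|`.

Introduce a nonterminal for each terminal appearing in a rule of length ≥ 2: X1 → 0, X2 → 2, X3 → 3, X4 → 1.
Binarize each right-hand side of length ≥ 3 by chaining fresh nonterminals (Y1, Y2, …): affected rules were C → A X3 S; A → X1 X4 C.

S → X1 X2 | A X2; C → 3 | A Y1; A → 2 | X2 X4 | 0 | X2 X3 | X2 C | X1 Y2; X1 → 0; X2 → 2; X3 → 3; X4 → 1; Y1 → X3 S; Y2 → X4 C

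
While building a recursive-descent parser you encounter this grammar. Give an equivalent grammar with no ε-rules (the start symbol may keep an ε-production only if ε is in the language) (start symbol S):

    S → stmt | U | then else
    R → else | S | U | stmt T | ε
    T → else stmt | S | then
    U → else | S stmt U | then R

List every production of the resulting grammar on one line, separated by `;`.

S → stmt | U | then else; R → else | S | U | stmt T; T → else stmt | S | then; U → else | S stmt U | then R | then

The nullable symbols are {R}.
ε ∉ L(G), so no ε-production is kept.
Expand every rule over subsets of its nullable positions: U → then R gives then R | then.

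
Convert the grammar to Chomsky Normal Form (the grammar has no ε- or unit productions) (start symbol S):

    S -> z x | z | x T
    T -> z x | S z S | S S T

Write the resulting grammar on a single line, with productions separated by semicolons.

S -> X1 X2 | z | X2 T; T -> X1 X2 | S Y1 | S Y2; X1 -> z; X2 -> x; Y1 -> X1 S; Y2 -> S T

Introduce a nonterminal for each terminal appearing in a rule of length ≥ 2: X1 → z, X2 → x.
Binarize each right-hand side of length ≥ 3 by chaining fresh nonterminals (Y1, Y2, …): affected rules were T → S X1 S; T → S S T.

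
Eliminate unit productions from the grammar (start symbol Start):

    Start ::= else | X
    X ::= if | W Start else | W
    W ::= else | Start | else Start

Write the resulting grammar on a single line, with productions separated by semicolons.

Unit pairs: Start ⇒* {W, X}; W ⇒* {Start, X}; X ⇒* {Start, W}.
For every A with A ⇒* B via unit rules, add B's non-unit alternatives to A; then delete every rule of the form X → Y.

Start ::= else | if | W Start else | else Start; X ::= else | if | W Start else | else Start; W ::= else | if | W Start else | else Start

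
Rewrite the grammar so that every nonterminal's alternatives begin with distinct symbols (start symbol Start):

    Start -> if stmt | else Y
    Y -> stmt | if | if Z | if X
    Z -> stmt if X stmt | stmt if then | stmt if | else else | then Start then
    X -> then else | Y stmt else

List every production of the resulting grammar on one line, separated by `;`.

Start -> if stmt | else Y; Y -> stmt | if Y1; Z -> else else | then Start then | stmt if Z1; X -> then else | Y stmt else; Y1 -> ε | Z | X; Z1 -> X stmt | then | ε

Y has alternatives sharing prefix 'if': factor to Y → if Y1 with Y1 → ε | Z | X.
Z has alternatives sharing prefix 'stmt if': factor to Z → stmt if Z1 with Z1 → X stmt | then | ε.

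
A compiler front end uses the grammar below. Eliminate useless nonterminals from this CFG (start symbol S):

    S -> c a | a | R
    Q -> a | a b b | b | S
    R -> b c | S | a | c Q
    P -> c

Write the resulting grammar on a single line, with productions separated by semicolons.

Generating nonterminals: {P, Q, R, S}.
Reachable from S after that: {Q, R, S}.
Removed useless symbols: {P} and every production mentioning them.

S -> c a | a | R; Q -> a | a b b | b | S; R -> b c | S | a | c Q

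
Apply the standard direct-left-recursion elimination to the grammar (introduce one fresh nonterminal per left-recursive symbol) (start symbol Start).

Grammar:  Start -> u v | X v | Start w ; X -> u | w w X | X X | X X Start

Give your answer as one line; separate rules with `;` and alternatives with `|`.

Start -> u v Start1 | X v Start1; X -> u X1 | w w X X1; Start1 -> w Start1 | ε; X1 -> X X1 | X Start X1 | ε

Start, X are directly left-recursive.
For Start: α = {w}, β = {u v, X v}. Rewrite as Start → β Start1 and Start1 → α Start1 | ε.
For X: α = {X, X Start}, β = {u, w w X}. Rewrite as X → β X1 and X1 → α X1 | ε.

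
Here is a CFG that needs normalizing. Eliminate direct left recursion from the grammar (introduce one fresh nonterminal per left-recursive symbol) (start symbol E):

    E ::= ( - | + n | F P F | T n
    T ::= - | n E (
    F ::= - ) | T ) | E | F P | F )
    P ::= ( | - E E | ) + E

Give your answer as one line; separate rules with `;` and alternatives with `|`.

Left recursion appears on F.
For F: α = {P, )}, β = {- ), T ), E}. Rewrite as F → β F' and F' → α F' | ε.

E ::= ( - | + n | F P F | T n; T ::= - | n E (; F ::= - ) F' | T ) F' | E F'; P ::= ( | - E E | ) + E; F' ::= P F' | ) F' | ε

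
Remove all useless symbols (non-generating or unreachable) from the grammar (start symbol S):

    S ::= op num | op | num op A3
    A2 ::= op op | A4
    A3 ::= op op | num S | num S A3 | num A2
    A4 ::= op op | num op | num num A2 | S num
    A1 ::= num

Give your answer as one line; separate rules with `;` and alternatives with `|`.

Generating nonterminals: {A1, A2, A3, A4, S}.
Reachable from S after that: {A2, A3, A4, S}.
Removed useless symbols: {A1} and every production mentioning them.

S ::= op num | op | num op A3; A2 ::= op op | A4; A3 ::= op op | num S | num S A3 | num A2; A4 ::= op op | num op | num num A2 | S num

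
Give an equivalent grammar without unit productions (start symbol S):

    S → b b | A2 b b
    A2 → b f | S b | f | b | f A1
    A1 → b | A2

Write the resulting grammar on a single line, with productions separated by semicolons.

S → b b | A2 b b; A2 → b f | S b | f | b | f A1; A1 → b f | S b | f | b | f A1

Unit pairs: A1 ⇒* {A2}.
For each unit pair (A, B), copy every non-unit production of B to A, then drop all unit productions.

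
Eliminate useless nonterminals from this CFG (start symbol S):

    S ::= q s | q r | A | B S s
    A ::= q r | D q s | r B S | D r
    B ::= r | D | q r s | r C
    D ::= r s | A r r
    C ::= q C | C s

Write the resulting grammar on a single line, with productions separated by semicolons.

Generating nonterminals: {A, B, D, S}.
Reachable from S after that: {A, B, D, S}.
Removed useless symbols: {C} and every production mentioning them.

S ::= q s | q r | A | B S s; A ::= q r | D q s | r B S | D r; B ::= r | D | q r s; D ::= r s | A r r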